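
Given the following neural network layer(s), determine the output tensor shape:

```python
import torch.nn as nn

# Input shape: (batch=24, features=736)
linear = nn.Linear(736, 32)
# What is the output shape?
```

Input: (24, 736) -> Output: (24, 32)

Answer: (24, 32)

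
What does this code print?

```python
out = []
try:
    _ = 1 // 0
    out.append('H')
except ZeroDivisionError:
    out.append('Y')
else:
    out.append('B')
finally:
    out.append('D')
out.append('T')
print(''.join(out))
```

Execution trace: 'Y' (except ZeroDivisionError) → 'D' (finally) → 'T' (after the try/except). Output: YDT

Answer: YDT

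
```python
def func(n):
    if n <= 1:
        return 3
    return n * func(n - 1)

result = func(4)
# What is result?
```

func(4) = 4 * 3 * 2 * 3 = 72

Answer: 72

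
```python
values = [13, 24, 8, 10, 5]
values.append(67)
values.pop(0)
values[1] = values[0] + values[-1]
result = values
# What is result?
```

Trace:
`values = [13, 24, 8, 10, 5]` → values = [13, 24, 8, 10, 5]
`values.append(67)` → values = [13, 24, 8, 10, 5, 67]
`values.pop(0)` → values = [24, 8, 10, 5, 67]
`values[1] = values[0] + values[-1]` → values = [24, 91, 10, 5, 67]
`result = values` → result = [24, 91, 10, 5, 67]
So result = [24, 91, 10, 5, 67]

Answer: [24, 91, 10, 5, 67]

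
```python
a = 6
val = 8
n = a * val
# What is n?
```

Trace:
`a = 6` → a = 6
`val = 8` → val = 8
`n = a * val` → n = 48
So n = 48

Answer: 48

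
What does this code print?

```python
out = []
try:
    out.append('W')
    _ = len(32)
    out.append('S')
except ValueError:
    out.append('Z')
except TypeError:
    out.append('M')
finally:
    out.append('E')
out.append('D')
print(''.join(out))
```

Execution trace: 'W' (try body) → 'M' (except TypeError) → 'E' (finally) → 'D' (after the try/except). Output: WMED

Answer: WMED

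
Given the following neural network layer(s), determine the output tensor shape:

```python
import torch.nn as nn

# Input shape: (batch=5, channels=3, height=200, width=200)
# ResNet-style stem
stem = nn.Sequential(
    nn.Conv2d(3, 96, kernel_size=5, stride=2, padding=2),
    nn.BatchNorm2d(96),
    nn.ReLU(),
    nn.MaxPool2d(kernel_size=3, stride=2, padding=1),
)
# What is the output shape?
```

Input: (5, 3, 200, 200) -> after Conv2d 5x5 stride=2: (5, 96, 100, 100) -> Output: (5, 96, 50, 50)

Answer: (5, 96, 50, 50)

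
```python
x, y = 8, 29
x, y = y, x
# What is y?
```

Trace:
`x, y = 8, 29` → x = 8; y = 29
`x, y = y, x` → x = 29; y = 8
So y = 8

Answer: 8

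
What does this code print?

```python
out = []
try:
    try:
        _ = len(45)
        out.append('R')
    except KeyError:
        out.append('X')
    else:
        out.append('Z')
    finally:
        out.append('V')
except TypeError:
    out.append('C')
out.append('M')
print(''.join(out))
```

Execution trace: 'V' (finally) → 'C' (outer except TypeError) → 'M' (after the try/except). Output: VCM

Answer: VCM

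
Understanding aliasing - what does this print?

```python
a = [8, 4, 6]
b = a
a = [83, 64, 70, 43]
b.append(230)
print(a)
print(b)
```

Key concept: rebinding vs mutation: a is rebound to a new list, b still points at the original.
Step by step:
`a = [8, 4, 6]` → a = [8, 4, 6]
`b = a` → b = [8, 4, 6] (same object as a)
`a = [83, 64, 70, 43]` → a = [83, 64, 70, 43]
`b.append(230)` → b = [8, 4, 6, 230]
`print(a)` → prints [83, 64, 70, 43]
`print(b)` → prints [8, 4, 6, 230]

Answer:
[83, 64, 70, 43]
[8, 4, 6, 230]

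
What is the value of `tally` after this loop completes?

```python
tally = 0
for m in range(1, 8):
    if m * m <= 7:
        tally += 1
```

Count numbers where m² ≤ 7
`tally` takes the values: 0 → 1 → 2

Answer: 2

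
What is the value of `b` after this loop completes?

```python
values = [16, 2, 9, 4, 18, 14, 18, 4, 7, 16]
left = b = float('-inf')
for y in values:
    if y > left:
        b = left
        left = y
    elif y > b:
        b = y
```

Second largest (with repeats) in [16, 2, 9, 4, 18, 14, 18, 4, 7, 16]
`b` takes the values: -inf → 2 → 9 → 16 → 18

Answer: 18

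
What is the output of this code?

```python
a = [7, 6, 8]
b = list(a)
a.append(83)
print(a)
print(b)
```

Key concept: list() constructor creates copy.
Step by step:
`a = [7, 6, 8]` → a = [7, 6, 8]
`b = list(a)` → b = [7, 6, 8]
`a.append(83)` → a = [7, 6, 8, 83]
`print(a)` → prints [7, 6, 8, 83]
`print(b)` → prints [7, 6, 8]

Answer:
[7, 6, 8, 83]
[7, 6, 8]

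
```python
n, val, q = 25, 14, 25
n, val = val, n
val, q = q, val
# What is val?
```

Trace:
`n, val, q = 25, 14, 25` → n = 25; val = 14; q = 25
`n, val = val, n` → n = 14; val = 25
`val, q = q, val` → val = 25; q = 25
So val = 25

Answer: 25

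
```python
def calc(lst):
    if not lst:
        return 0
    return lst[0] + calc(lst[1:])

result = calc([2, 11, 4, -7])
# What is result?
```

2 + 11 + 4 + (-7) + 0 = 10

Answer: 10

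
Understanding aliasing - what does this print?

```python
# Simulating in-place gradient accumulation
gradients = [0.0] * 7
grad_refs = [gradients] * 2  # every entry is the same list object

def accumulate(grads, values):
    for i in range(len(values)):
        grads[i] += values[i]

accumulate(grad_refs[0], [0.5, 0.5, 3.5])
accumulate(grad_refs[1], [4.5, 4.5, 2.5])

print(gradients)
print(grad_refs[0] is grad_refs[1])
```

Key concept: gradient accumulation aliasing.
Step by step:
`gradients = [0.0] * 7` → gradients = [0.0, 0.0, 0.0, 0.0, 0.0, 0.0, 0.0]
`grad_refs = [gradients] * 2` → grad_refs = [[0.0, 0.0, 0.0, 0.0, 0.0, 0.0, 0.0], [0.0, 0.0, 0.0, 0.0, 0.0, 0.0, 0.0]]
`accumulate(grad_refs[0], [0.5, 0.5, 3.5])` → gradients = [0.5, 0.5, 3.5, 0.0, 0.0, 0.0, 0.0]; grad_refs = [[0.5, 0.5, 3.5, 0.0, 0.0, 0.0, 0.0], [0.5, 0.5, 3.5, 0.0, 0.0, 0.0, 0.0]]
`accumulate(grad_refs[1], [4.5, 4.5, 2.5])` → gradients = [5.0, 5.0, 6.0, 0.0, 0.0, 0.0, 0.0]; grad_refs = [[5.0, 5.0, 6.0, 0.0, 0.0, 0.0, 0.0], [5.0, 5.0, 6.0, 0.0, 0.0, 0.0, 0.0]]
`print(gradients)` → prints [5.0, 5.0, 6.0, 0.0, 0.0, 0.0, 0.0]
`print(grad_refs[0] is grad_refs[1])` → prints True

Answer:
[5.0, 5.0, 6.0, 0.0, 0.0, 0.0, 0.0]
True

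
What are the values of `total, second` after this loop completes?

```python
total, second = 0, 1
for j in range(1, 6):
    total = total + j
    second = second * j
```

Sum and factorial of 1 to 5
`total, second` takes the values: (0, 1) → (1, 1) → (3, 1) → (3, 2) → (6, 2) → (6, 6) → (10, 6) → (10, 24) → (15, 24) → (15, 120)

Answer: 15, 120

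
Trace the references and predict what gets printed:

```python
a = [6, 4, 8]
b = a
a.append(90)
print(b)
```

Key concept: basic list aliasing.
Step by step:
`a = [6, 4, 8]` → a = [6, 4, 8]
`b = a` → b = [6, 4, 8] (same object as a)
`a.append(90)` → a = [6, 4, 8, 90] (same object as b); b = [6, 4, 8, 90] (same object as a)
`print(b)` → prints [6, 4, 8, 90]

Answer: [6, 4, 8, 90]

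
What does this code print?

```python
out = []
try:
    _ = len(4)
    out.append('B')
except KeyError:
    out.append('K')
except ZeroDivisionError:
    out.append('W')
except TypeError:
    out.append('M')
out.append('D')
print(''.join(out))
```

Execution trace: 'M' (except TypeError) → 'D' (after the try/except). Output: MD

Answer: MD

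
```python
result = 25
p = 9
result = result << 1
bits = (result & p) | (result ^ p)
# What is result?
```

Trace:
`result = 25` → result = 25
`p = 9` → p = 9
`result = result << 1` → result = 50
`bits = (result & p) | (result ^ p)` → bits = 59
So result = 50

Answer: 50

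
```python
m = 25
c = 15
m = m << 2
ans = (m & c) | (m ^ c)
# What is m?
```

Trace:
`m = 25` → m = 25
`c = 15` → c = 15
`m = m << 2` → m = 100
`ans = (m & c) | (m ^ c)` → ans = 111
So m = 100

Answer: 100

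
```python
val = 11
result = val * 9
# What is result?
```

Trace:
`val = 11` → val = 11
`result = val * 9` → result = 99
So result = 99

Answer: 99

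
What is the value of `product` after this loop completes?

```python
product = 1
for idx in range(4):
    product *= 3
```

3^4 = 81
`product` takes the values: 1 → 3 → 9 → 27 → 81

Answer: 81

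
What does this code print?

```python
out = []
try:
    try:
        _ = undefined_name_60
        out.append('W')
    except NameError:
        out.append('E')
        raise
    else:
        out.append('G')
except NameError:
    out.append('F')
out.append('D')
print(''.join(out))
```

Execution trace: 'E' (inner except NameError) → 'F' (outer except NameError) → 'D' (after the try/except). Output: EFD

Answer: EFD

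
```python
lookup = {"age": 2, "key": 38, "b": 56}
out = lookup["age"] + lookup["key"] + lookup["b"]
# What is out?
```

Trace:
`lookup = {"age": 2, "key": 38, "b": 56}` → lookup = {'age': 2, 'key': 38, 'b': 56}
`out = lookup["age"] + lookup["key"] + lookup["b"]` → out = 96
So out = 96

Answer: 96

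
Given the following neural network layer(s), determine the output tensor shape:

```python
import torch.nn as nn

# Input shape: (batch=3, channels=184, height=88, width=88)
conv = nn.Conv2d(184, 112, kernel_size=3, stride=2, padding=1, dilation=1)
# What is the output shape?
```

Input: (3, 184, 88, 88) -> Output: (3, 112, 44, 44)

Answer: (3, 112, 44, 44)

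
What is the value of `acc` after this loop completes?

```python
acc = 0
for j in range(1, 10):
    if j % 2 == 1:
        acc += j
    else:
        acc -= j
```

Add odd, subtract even
`acc` takes the values: 0 → 1 → -1 → 2 → -2 → 3 → -3 → 4 → -4 → 5

Answer: 5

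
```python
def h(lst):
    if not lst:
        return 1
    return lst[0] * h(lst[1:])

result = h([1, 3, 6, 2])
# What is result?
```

Product over [1, 3, 6, 2] = 1 * 3 * 6 * 2 = 36

Answer: 36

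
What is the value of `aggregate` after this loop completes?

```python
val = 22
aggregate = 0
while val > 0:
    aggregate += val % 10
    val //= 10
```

Sum digits of 22
`aggregate` takes the values: 0 → 2 → 4

Answer: 4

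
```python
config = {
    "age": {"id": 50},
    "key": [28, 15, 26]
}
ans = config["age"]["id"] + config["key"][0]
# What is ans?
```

Trace:
`config = { ...` → config = {'age': {'id': 50}, 'key': [28, 15, 26]}
`ans = config["age"]["id"] + config["key"][0]` → ans = 78
So ans = 78

Answer: 78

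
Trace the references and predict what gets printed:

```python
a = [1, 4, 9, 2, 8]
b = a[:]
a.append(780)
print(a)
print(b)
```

Key concept: slice [:] creates copy.
Step by step:
`a = [1, 4, 9, 2, 8]` → a = [1, 4, 9, 2, 8]
`b = a[:]` → b = [1, 4, 9, 2, 8]
`a.append(780)` → a = [1, 4, 9, 2, 8, 780]
`print(a)` → prints [1, 4, 9, 2, 8, 780]
`print(b)` → prints [1, 4, 9, 2, 8]

Answer:
[1, 4, 9, 2, 8, 780]
[1, 4, 9, 2, 8]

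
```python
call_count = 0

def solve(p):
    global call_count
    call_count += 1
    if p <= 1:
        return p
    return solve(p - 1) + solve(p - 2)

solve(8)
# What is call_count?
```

Calls(p) = 1 + Calls(p-1) + Calls(p-2); Calls(0)=Calls(1)=1. For p=8 this gives 67.

Answer: 67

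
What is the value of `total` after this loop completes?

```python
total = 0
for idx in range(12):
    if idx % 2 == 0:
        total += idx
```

Sum of even numbers 0 to 11
`total` takes the values: 0 → 2 → 6 → 12 → 20 → 30

Answer: 30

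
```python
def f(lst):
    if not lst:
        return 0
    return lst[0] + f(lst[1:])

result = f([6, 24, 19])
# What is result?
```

6 + 24 + 19 + 0 = 49

Answer: 49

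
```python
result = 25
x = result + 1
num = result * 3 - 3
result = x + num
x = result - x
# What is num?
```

Trace:
`result = 25` → result = 25
`x = result + 1` → x = 26
`num = result * 3 - 3` → num = 72
`result = x + num` → result = 98
`x = result - x` → x = 72
So num = 72

Answer: 72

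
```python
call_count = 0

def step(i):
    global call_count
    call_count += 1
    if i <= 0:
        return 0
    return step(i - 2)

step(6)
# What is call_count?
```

Linear recursion stepping by 2: 4 calls from i=6 down to ≤0.

Answer: 4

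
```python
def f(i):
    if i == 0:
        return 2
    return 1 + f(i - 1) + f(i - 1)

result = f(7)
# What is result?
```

f(i) = 1 + 2·f(i-1), f(0)=2. Closed form: (2+1)·2^7 - 1 = 383.

Answer: 383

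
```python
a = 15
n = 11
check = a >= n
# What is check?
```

Trace:
`a = 15` → a = 15
`n = 11` → n = 11
`check = a >= n` → check = True
So check = True

Answer: True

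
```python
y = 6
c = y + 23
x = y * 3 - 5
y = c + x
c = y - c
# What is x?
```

Trace:
`y = 6` → y = 6
`c = y + 23` → c = 29
`x = y * 3 - 5` → x = 13
`y = c + x` → y = 42
`c = y - c` → c = 13
So x = 13

Answer: 13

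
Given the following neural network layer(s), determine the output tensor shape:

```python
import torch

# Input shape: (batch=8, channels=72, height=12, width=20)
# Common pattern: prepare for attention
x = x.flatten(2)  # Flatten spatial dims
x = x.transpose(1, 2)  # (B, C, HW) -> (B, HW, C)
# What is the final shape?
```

Input: (8, 72, 12, 20) -> after flatten(2): (8, 72, 240) -> Output: (8, 240, 72)

Answer: (8, 240, 72)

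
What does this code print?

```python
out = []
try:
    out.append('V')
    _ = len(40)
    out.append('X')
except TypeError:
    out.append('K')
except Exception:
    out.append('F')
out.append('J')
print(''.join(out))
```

Execution trace: 'V' (try body) → 'K' (except TypeError) → 'J' (after the try/except). Output: VKJ

Answer: VKJ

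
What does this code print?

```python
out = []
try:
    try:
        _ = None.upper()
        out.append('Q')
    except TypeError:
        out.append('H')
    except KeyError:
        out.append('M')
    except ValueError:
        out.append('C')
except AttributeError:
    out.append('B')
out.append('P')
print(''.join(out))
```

Execution trace: 'B' (outer except AttributeError) → 'P' (after the try/except). Output: BP

Answer: BP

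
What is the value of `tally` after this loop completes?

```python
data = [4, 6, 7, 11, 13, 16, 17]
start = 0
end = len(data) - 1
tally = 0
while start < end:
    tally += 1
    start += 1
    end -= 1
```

Iterations until pointers meet (list length 7)
`tally` takes the values: 0 → 1 → 2 → 3

Answer: 3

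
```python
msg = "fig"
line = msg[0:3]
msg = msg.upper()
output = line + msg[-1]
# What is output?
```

Trace:
`msg = "fig"` → msg = 'fig'
`line = msg[0:3]` → line = 'fig'
`msg = msg.upper()` → msg = 'FIG'
`output = line + msg[-1]` → output = 'figG'
So output = 'figG'

Answer: 'figG'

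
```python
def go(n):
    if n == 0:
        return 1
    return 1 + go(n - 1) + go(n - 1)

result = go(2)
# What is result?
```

go(n) = 1 + 2·go(n-1), go(0)=1. Closed form: (1+1)·2^2 - 1 = 7.

Answer: 7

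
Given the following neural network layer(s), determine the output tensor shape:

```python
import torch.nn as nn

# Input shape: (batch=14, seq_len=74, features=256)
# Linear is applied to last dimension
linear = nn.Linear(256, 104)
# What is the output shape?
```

Input: (14, 74, 256) -> Output: (14, 74, 104)

Answer: (14, 74, 104)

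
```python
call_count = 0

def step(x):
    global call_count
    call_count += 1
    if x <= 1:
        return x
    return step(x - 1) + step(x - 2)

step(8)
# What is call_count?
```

Calls(x) = 1 + Calls(x-1) + Calls(x-2); Calls(0)=Calls(1)=1. For x=8 this gives 67.

Answer: 67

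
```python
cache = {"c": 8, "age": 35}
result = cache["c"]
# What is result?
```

Trace:
`cache = {"c": 8, "age": 35}` → cache = {'c': 8, 'age': 35}
`result = cache["c"]` → result = 8
So result = 8

Answer: 8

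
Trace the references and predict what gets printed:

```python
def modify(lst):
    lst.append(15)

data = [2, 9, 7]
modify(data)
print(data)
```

Key concept: function modifies passed list.
Step by step:
`data = [2, 9, 7]` → data = [2, 9, 7]
`modify(data)` → data = [2, 9, 7, 15]
`print(data)` → prints [2, 9, 7, 15]

Answer: [2, 9, 7, 15]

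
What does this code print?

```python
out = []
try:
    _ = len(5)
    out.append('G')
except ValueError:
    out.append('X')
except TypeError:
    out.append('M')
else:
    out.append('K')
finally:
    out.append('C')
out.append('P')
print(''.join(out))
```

Execution trace: 'M' (except TypeError) → 'C' (finally) → 'P' (after the try/except). Output: MCP

Answer: MCP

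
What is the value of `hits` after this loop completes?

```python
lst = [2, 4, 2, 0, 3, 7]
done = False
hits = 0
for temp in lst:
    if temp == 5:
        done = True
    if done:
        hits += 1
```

Count elements after first 5 in [2, 4, 2, 0, 3, 7]
`hits` takes the values: 0

Answer: 0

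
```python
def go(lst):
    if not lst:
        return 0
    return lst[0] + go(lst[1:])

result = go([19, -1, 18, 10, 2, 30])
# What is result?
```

19 + (-1) + 18 + 10 + 2 + 30 + 0 = 78

Answer: 78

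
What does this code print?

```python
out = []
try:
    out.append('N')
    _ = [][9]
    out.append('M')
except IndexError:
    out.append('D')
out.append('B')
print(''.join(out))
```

Execution trace: 'N' (try body) → 'D' (except IndexError) → 'B' (after the try/except). Output: NDB

Answer: NDB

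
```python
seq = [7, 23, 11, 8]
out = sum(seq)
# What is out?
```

Trace:
`seq = [7, 23, 11, 8]` → seq = [7, 23, 11, 8]
`out = sum(seq)` → out = 49
So out = 49

Answer: 49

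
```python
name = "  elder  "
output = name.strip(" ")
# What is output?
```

Trace:
`name = "  elder  "` → name = '  elder  '
`output = name.strip(" ")` → output = 'elder'
So output = 'elder'

Answer: 'elder'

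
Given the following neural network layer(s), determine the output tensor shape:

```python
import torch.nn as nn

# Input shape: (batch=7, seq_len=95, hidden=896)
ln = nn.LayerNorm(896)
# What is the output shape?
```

Input: (7, 95, 896) -> Output: (7, 95, 896)

Answer: (7, 95, 896)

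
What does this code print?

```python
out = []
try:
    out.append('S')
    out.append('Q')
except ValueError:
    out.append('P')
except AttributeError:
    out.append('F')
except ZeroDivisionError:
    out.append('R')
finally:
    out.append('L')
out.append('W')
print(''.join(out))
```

Execution trace: 'S' (try body) → 'Q' (try body, no exception) → 'L' (finally) → 'W' (after the try/except). Output: SQLW

Answer: SQLW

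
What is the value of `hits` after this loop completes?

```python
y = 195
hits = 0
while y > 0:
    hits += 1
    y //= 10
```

Count digits by repeated division by 10
`hits` takes the values: 0 → 1 → 2 → 3

Answer: 3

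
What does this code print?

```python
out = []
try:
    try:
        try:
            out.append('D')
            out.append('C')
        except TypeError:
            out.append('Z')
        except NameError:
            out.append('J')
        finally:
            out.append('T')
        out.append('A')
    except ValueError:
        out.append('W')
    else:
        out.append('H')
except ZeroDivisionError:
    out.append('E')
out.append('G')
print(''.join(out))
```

Execution trace: 'D' (inner try body) → 'C' (inner try body, no exception) → 'T' (inner finally) → 'A' (try body, no exception) → 'H' (else) → 'G' (after the try/except). Output: DCTAHG

Answer: DCTAHG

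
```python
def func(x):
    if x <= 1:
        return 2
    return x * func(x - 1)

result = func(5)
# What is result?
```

func(5) = 5 * 4 * 3 * 2 * 2 = 240

Answer: 240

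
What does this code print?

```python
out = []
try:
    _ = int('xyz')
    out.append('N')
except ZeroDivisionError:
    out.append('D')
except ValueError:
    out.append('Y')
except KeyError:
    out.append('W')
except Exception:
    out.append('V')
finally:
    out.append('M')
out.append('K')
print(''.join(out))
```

Execution trace: 'Y' (except ValueError) → 'M' (finally) → 'K' (after the try/except). Output: YMK

Answer: YMK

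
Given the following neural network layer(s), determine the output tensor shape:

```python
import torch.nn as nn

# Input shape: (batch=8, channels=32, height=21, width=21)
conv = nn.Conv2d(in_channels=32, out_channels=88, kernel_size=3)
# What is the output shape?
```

Input: (8, 32, 21, 21) -> Output: (8, 88, 19, 19)

Answer: (8, 88, 19, 19)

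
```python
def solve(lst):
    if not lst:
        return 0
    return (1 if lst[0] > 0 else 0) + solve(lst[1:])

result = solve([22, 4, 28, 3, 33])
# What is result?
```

Count of positive elements in [22, 4, 28, 3, 33] = 5

Answer: 5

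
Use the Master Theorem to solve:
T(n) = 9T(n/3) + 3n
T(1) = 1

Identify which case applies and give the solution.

a=9, b=3, f(n)=3n. log_3(9) = 2. Since c=1 < 2, Case 1 applies: T(n) = Θ(n^log_b(a)) = O(n^2).

Answer: O(n^2) - Case 1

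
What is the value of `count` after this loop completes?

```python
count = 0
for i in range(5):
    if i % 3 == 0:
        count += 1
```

Count numbers divisible by 3 in range(5)
`count` takes the values: 0 → 1 → 2

Answer: 2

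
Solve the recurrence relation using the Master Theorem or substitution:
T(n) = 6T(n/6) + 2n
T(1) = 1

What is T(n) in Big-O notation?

By Master Theorem: a=6, b=6, f(n)=2n. Since log_6(6) = 1 and f(n) = Θ(n^1), Case 2 applies. T(n) = O(n log n).

Answer: O(n log n)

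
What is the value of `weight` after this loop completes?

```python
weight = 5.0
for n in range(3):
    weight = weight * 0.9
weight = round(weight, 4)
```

Exponential decay: 5.0 * 0.9^3
`weight` takes the values: 5.0 → 4.5 → 4.05 → 3.645

Answer: 3.645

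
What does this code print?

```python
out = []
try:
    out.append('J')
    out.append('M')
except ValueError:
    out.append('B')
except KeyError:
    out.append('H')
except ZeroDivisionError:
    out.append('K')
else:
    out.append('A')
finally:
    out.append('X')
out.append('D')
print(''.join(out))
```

Execution trace: 'J' (try body) → 'M' (try body, no exception) → 'A' (else) → 'X' (finally) → 'D' (after the try/except). Output: JMAXD

Answer: JMAXD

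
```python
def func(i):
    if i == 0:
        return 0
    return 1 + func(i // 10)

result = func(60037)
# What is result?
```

Count of digits of 60037: 5

Answer: 5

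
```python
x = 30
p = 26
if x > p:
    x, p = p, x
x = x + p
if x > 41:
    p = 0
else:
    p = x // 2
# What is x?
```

Trace:
`x = 30` → x = 30
`p = 26` → p = 26
`if x > p: ...` → x > p is True → x = 26; p = 30
`x = x + p` → x = 56
`if x > 41: ...` → x > 41 is True → p = 0
So x = 56

Answer: 56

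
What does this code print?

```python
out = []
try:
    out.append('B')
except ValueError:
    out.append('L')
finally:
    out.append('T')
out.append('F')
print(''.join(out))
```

Execution trace: 'B' (try body, no exception) → 'T' (finally) → 'F' (after the try/except). Output: BTF

Answer: BTF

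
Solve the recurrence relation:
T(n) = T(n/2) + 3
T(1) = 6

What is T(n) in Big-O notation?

Each step divides n by 2 and adds 3. After log_2(n) steps we reach T(1)=6. So T(n) = 3·log_2(n) + 6 = O(log n).

Answer: O(log n)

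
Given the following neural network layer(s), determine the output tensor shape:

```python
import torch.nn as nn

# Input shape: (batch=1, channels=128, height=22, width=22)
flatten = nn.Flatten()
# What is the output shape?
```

Input: (1, 128, 22, 22) -> Output: (1, 61952)

Answer: (1, 61952)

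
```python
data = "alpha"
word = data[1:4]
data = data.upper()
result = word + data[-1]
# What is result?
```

Trace:
`data = "alpha"` → data = 'alpha'
`word = data[1:4]` → word = 'lph'
`data = data.upper()` → data = 'ALPHA'
`result = word + data[-1]` → result = 'lphA'
So result = 'lphA'

Answer: 'lphA'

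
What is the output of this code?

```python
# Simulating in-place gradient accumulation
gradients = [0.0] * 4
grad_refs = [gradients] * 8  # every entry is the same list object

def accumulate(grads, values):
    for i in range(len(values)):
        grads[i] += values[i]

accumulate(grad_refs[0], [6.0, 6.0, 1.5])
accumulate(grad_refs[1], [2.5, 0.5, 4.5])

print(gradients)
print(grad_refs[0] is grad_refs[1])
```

Key concept: gradient accumulation aliasing.
Step by step:
`gradients = [0.0] * 4` → gradients = [0.0, 0.0, 0.0, 0.0]
`grad_refs = [gradients] * 8` → grad_refs = [[0.0, 0.0, 0.0, 0.0], [0.0, 0.0, 0.0, 0.0], [0.0, 0.0, 0.0, 0.0], [0.0, 0.0, 0.0, 0.0], [0.0, 0.0, 0.0, 0.0], [0.0, 0.0, 0.0, 0.0], [0.0, 0.0, 0.0, 0.0], [0.0, 0.0, 0.0, 0.0]]
`accumulate(grad_refs[0], [6.0, 6.0, 1.5])` → gradients = [6.0, 6.0, 1.5, 0.0]; grad_refs = [[6.0, 6.0, 1.5, 0.0], [6.0, 6.0, 1.5, 0.0], [6.0, 6.0, 1.5, 0.0], [6.0, 6.0, 1.5, 0.0], [6.0, 6.0, 1.5, 0.0], [6.0, 6.0, 1.5, 0.0], [6.0, 6.0, 1.5, 0.0], [6.0, 6.0, 1.5, 0.0]]
`accumulate(grad_refs[1], [2.5, 0.5, 4.5])` → gradients = [8.5, 6.5, 6.0, 0.0]; grad_refs = [[8.5, 6.5, 6.0, 0.0], [8.5, 6.5, 6.0, 0.0], [8.5, 6.5, 6.0, 0.0], [8.5, 6.5, 6.0, 0.0], [8.5, 6.5, 6.0, 0.0], [8.5, 6.5, 6.0, 0.0], [8.5, 6.5, 6.0, 0.0], [8.5, 6.5, 6.0, 0.0]]
`print(gradients)` → prints [8.5, 6.5, 6.0, 0.0]
`print(grad_refs[0] is grad_refs[1])` → prints True

Answer:
[8.5, 6.5, 6.0, 0.0]
True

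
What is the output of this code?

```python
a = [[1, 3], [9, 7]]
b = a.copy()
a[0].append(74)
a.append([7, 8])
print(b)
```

Key concept: shallow copy with nested lists.
Step by step:
`a = [[1, 3], [9, 7]]` → a = [[1, 3], [9, 7]]
`b = a.copy()` → b = [[1, 3], [9, 7]]
`a[0].append(74)` → a = [[1, 3, 74], [9, 7]]; b = [[1, 3, 74], [9, 7]]
`a.append([7, 8])` → a = [[1, 3, 74], [9, 7], [7, 8]]
`print(b)` → prints [[1, 3, 74], [9, 7]]

Answer: [[1, 3, 74], [9, 7]]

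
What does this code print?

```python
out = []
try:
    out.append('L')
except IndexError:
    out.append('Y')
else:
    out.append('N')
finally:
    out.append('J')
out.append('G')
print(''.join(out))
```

Execution trace: 'L' (try body, no exception) → 'N' (else) → 'J' (finally) → 'G' (after the try/except). Output: LNJG

Answer: LNJG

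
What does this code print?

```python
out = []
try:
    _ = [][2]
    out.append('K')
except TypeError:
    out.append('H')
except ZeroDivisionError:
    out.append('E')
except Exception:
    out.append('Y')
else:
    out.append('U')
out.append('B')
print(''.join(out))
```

Execution trace: 'Y' (except Exception) → 'B' (after the try/except). Output: YB

Answer: YB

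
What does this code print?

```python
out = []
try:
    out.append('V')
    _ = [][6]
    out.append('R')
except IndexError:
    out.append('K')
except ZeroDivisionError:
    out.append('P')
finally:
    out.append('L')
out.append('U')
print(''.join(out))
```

Execution trace: 'V' (try body) → 'K' (except IndexError) → 'L' (finally) → 'U' (after the try/except). Output: VKLU

Answer: VKLU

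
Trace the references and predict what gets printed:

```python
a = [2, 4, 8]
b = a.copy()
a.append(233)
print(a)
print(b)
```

Key concept: list.copy() creates independent copy.
Step by step:
`a = [2, 4, 8]` → a = [2, 4, 8]
`b = a.copy()` → b = [2, 4, 8]
`a.append(233)` → a = [2, 4, 8, 233]
`print(a)` → prints [2, 4, 8, 233]
`print(b)` → prints [2, 4, 8]

Answer:
[2, 4, 8, 233]
[2, 4, 8]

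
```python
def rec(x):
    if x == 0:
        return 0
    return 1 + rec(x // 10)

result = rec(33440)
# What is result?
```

Count of digits of 33440: 5

Answer: 5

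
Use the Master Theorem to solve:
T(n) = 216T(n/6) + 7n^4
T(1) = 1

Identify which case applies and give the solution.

a=216, b=6, f(n)=7n^4. log_6(216) = 3. Since c=4 > 3 and the regularity condition holds (216(n/6)^4 = (216/6^4)n^4 with 216/6^4 < 1), Case 3 applies: T(n) = Θ(f(n)) = O(n^4).

Answer: O(n^4) - Case 3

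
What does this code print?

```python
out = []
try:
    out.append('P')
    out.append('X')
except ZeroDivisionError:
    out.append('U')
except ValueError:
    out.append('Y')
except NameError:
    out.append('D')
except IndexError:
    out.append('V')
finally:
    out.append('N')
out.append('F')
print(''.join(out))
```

Execution trace: 'P' (try body) → 'X' (try body, no exception) → 'N' (finally) → 'F' (after the try/except). Output: PXNF

Answer: PXNF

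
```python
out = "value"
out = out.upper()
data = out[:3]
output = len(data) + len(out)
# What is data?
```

Trace:
`out = "value"` → out = 'value'
`out = out.upper()` → out = 'VALUE'
`data = out[:3]` → data = 'VAL'
`output = len(data) + len(out)` → output = 8
So data = 'VAL'

Answer: 'VAL'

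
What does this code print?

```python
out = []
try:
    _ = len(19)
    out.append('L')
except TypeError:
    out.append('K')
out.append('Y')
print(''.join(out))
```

Execution trace: 'K' (except TypeError) → 'Y' (after the try/except). Output: KY

Answer: KY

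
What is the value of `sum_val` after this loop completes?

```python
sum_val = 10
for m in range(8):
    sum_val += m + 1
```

Start at 10, add 1 to 8 = 46
`sum_val` takes the values: 10 → 11 → 13 → 16 → 20 → 25 → 31 → 38 → 46

Answer: 46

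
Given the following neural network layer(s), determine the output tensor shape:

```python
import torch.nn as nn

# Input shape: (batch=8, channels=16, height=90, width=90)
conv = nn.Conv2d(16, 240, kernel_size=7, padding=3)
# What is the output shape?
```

Input: (8, 16, 90, 90) -> Output: (8, 240, 90, 90)

Answer: (8, 240, 90, 90)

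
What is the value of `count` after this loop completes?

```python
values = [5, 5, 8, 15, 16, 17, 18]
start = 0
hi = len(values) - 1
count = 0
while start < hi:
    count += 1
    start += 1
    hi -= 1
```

Iterations until pointers meet (list length 7)
`count` takes the values: 0 → 1 → 2 → 3

Answer: 3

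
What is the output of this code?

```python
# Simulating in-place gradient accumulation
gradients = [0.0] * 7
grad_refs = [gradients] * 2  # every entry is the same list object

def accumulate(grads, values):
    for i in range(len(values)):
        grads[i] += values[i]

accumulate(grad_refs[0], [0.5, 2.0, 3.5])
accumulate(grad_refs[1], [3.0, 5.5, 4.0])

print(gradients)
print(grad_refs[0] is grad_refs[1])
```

Key concept: gradient accumulation aliasing.
Step by step:
`gradients = [0.0] * 7` → gradients = [0.0, 0.0, 0.0, 0.0, 0.0, 0.0, 0.0]
`grad_refs = [gradients] * 2` → grad_refs = [[0.0, 0.0, 0.0, 0.0, 0.0, 0.0, 0.0], [0.0, 0.0, 0.0, 0.0, 0.0, 0.0, 0.0]]
`accumulate(grad_refs[0], [0.5, 2.0, 3.5])` → gradients = [0.5, 2.0, 3.5, 0.0, 0.0, 0.0, 0.0]; grad_refs = [[0.5, 2.0, 3.5, 0.0, 0.0, 0.0, 0.0], [0.5, 2.0, 3.5, 0.0, 0.0, 0.0, 0.0]]
`accumulate(grad_refs[1], [3.0, 5.5, 4.0])` → gradients = [3.5, 7.5, 7.5, 0.0, 0.0, 0.0, 0.0]; grad_refs = [[3.5, 7.5, 7.5, 0.0, 0.0, 0.0, 0.0], [3.5, 7.5, 7.5, 0.0, 0.0, 0.0, 0.0]]
`print(gradients)` → prints [3.5, 7.5, 7.5, 0.0, 0.0, 0.0, 0.0]
`print(grad_refs[0] is grad_refs[1])` → prints True

Answer:
[3.5, 7.5, 7.5, 0.0, 0.0, 0.0, 0.0]
True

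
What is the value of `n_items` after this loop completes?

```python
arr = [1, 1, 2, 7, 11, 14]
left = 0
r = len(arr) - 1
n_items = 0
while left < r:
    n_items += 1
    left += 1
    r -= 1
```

Iterations until pointers meet (list length 6)
`n_items` takes the values: 0 → 1 → 2 → 3

Answer: 3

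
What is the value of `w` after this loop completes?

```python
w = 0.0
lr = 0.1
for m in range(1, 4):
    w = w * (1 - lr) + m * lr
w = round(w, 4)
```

Moving average with lr=0.1
`w` takes the values: 0.0 → 0.1 → 0.29 → 0.561

Answer: 0.561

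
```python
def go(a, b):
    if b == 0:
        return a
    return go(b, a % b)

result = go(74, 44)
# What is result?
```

go(74, 44) -> go(44, 30) -> go(30, 14) -> go(14, 2) -> go(2, 0) -> 2

Answer: 2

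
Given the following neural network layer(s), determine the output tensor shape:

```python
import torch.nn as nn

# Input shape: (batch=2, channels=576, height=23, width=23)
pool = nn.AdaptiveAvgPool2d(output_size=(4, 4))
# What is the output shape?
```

Input: (2, 576, 23, 23) -> Output: (2, 576, 4, 4)

Answer: (2, 576, 4, 4)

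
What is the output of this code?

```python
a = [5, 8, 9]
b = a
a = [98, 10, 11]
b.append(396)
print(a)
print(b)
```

Key concept: rebinding vs mutation: a is rebound to a new list, b still points at the original.
Step by step:
`a = [5, 8, 9]` → a = [5, 8, 9]
`b = a` → b = [5, 8, 9] (same object as a)
`a = [98, 10, 11]` → a = [98, 10, 11]
`b.append(396)` → b = [5, 8, 9, 396]
`print(a)` → prints [98, 10, 11]
`print(b)` → prints [5, 8, 9, 396]

Answer:
[98, 10, 11]
[5, 8, 9, 396]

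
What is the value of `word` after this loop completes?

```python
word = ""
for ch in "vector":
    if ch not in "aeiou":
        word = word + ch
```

Remove vowels from 'vector'
`word` takes the values: "" → "v" → "vc" → "vct" → "vctr"

Answer: "vctr"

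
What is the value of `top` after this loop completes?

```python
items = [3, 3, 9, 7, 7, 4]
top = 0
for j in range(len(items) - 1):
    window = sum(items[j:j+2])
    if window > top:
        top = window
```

Max sum of 2-element window in [3, 3, 9, 7, 7, 4]
`top` takes the values: 0 → 6 → 12 → 16

Answer: 16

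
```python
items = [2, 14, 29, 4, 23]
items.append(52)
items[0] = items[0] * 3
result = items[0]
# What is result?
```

Trace:
`items = [2, 14, 29, 4, 23]` → items = [2, 14, 29, 4, 23]
`items.append(52)` → items = [2, 14, 29, 4, 23, 52]
`items[0] = items[0] * 3` → items = [6, 14, 29, 4, 23, 52]
`result = items[0]` → result = 6
So result = 6

Answer: 6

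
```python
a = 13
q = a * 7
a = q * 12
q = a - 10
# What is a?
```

Trace:
`a = 13` → a = 13
`q = a * 7` → q = 91
`a = q * 12` → a = 1092
`q = a - 10` → q = 1082
So a = 1092

Answer: 1092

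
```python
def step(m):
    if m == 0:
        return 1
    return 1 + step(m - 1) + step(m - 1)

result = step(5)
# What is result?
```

step(m) = 1 + 2·step(m-1), step(0)=1. Closed form: (1+1)·2^5 - 1 = 63.

Answer: 63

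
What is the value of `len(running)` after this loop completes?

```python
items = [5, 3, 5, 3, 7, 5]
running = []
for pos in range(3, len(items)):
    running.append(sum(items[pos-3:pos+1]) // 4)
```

Number of 4-element averages
`running` takes the values: [] → [4] → [4, 4] → [4, 4, 5]
So `len(running)` = 3

Answer: 3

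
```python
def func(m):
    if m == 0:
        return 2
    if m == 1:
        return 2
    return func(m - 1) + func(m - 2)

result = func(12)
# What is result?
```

Build up from base cases: func(0)=2, func(1)=2, func(2)=4, func(3)=6, func(4)=10, func(5)=16, func(6)=26, ..., func(12)=466

Answer: 466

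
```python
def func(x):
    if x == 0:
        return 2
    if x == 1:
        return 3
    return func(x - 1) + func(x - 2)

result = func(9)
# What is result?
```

Build up from base cases: func(0)=2, func(1)=3, func(2)=5, func(3)=8, func(4)=13, func(5)=21, func(6)=34, ..., func(9)=144

Answer: 144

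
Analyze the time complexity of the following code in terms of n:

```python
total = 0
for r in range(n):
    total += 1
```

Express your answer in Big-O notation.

Each loop level contributes: n. Multiplying the contributions gives O(n).

Answer: O(n)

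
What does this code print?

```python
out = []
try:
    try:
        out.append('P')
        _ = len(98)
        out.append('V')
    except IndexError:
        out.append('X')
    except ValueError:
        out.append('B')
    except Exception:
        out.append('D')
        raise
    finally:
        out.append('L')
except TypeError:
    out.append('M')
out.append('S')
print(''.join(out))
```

Execution trace: 'P' (inner try body) → 'D' (inner except Exception) → 'L' (inner finally) → 'M' (outer except TypeError) → 'S' (after the try/except). Output: PDLMS

Answer: PDLMS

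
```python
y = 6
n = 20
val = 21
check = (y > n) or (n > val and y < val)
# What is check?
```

Trace:
`y = 6` → y = 6
`n = 20` → n = 20
`val = 21` → val = 21
`check = (y > n) or (n > val and y < val)` → check = False
So check = False

Answer: False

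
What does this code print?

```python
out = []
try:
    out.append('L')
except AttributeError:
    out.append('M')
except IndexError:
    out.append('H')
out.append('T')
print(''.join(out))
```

Execution trace: 'L' (try body, no exception) → 'T' (after the try/except). Output: LT

Answer: LT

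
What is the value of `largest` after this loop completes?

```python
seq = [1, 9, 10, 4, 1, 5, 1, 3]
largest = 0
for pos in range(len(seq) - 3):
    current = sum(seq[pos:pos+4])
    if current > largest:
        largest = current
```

Max sum of 4-element window in [1, 9, 10, 4, 1, 5, 1, 3]
`largest` takes the values: 0 → 24

Answer: 24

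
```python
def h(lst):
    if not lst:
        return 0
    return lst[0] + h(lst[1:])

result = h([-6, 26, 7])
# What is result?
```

(-6) + 26 + 7 + 0 = 27

Answer: 27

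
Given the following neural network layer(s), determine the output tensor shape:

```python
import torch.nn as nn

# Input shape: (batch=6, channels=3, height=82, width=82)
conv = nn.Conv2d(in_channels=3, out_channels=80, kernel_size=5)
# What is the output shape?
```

Input: (6, 3, 82, 82) -> Output: (6, 80, 78, 78)

Answer: (6, 80, 78, 78)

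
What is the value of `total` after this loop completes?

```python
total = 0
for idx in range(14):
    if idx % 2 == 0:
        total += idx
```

Sum of even numbers 0 to 13
`total` takes the values: 0 → 2 → 6 → 12 → 20 → 30 → 42

Answer: 42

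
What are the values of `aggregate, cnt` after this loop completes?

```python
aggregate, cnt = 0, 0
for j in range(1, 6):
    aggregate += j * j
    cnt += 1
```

Sum of squares and count
`aggregate, cnt` takes the values: (0, 0) → (1, 0) → (1, 1) → (5, 1) → (5, 2) → (14, 2) → (14, 3) → (30, 3) → (30, 4) → (55, 4) → (55, 5)

Answer: 55, 5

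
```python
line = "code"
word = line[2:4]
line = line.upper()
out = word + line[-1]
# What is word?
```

Trace:
`line = "code"` → line = 'code'
`word = line[2:4]` → word = 'de'
`line = line.upper()` → line = 'CODE'
`out = word + line[-1]` → out = 'deE'
So word = 'de'

Answer: 'de'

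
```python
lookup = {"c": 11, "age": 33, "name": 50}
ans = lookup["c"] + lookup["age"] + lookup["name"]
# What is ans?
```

Trace:
`lookup = {"c": 11, "age": 33, "name": 50}` → lookup = {'c': 11, 'age': 33, 'name': 50}
`ans = lookup["c"] + lookup["age"] + lookup["name"]` → ans = 94
So ans = 94

Answer: 94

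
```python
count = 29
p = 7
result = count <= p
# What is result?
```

Trace:
`count = 29` → count = 29
`p = 7` → p = 7
`result = count <= p` → result = False
So result = False

Answer: False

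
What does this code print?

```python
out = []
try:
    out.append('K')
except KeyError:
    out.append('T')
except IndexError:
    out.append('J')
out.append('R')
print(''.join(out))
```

Execution trace: 'K' (try body, no exception) → 'R' (after the try/except). Output: KR

Answer: KR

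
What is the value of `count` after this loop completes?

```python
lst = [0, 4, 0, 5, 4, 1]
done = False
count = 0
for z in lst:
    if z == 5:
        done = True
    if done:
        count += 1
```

Count elements after first 5 in [0, 4, 0, 5, 4, 1]
`count` takes the values: 0 → 1 → 2 → 3

Answer: 3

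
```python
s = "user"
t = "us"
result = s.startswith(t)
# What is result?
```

Trace:
`s = "user"` → s = 'user'
`t = "us"` → t = 'us'
`result = s.startswith(t)` → result = True
So result = True

Answer: True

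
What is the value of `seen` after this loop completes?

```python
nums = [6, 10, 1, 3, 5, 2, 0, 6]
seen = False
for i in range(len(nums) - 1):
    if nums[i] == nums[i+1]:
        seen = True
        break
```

Check consecutive duplicates in [6, 10, 1, 3, 5, 2, 0, 6]
`seen` takes the values: False

Answer: False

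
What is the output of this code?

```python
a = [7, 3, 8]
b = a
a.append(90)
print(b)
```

Key concept: basic list aliasing.
Step by step:
`a = [7, 3, 8]` → a = [7, 3, 8]
`b = a` → b = [7, 3, 8] (same object as a)
`a.append(90)` → a = [7, 3, 8, 90] (same object as b); b = [7, 3, 8, 90] (same object as a)
`print(b)` → prints [7, 3, 8, 90]

Answer: [7, 3, 8, 90]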